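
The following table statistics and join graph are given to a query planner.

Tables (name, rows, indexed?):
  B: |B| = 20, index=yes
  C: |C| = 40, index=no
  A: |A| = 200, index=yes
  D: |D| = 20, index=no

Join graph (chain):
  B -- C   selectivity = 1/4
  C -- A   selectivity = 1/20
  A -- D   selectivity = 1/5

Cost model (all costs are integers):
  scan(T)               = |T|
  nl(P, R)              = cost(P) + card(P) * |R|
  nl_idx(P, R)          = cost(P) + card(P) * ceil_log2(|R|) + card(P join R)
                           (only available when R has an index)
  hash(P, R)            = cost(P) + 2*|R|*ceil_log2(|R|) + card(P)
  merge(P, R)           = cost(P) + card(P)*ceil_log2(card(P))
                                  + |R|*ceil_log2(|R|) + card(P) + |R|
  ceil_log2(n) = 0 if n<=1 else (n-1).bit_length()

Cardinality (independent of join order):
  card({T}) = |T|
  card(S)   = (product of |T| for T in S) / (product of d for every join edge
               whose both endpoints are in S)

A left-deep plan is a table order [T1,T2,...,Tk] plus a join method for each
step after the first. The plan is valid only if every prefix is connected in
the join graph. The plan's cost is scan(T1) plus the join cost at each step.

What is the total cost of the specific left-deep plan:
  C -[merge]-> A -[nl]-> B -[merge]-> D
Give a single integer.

34240

step 1: scan C: cost=40, card=40
step 2: join A via merge
    card(P join A) = 40*200/(20) = 400
    cost = 40 + 40*6 + 200*8 + 40 + 200 = 2120
step 3: join B via nl
    card(P join B) = 400*20/(4) = 2000
    cost = 2120 + 400*20 = 10120
step 4: join D via merge
    card(P join D) = 2000*20/(5) = 8000
    cost = 10120 + 2000*11 + 20*5 + 2000 + 20 = 34240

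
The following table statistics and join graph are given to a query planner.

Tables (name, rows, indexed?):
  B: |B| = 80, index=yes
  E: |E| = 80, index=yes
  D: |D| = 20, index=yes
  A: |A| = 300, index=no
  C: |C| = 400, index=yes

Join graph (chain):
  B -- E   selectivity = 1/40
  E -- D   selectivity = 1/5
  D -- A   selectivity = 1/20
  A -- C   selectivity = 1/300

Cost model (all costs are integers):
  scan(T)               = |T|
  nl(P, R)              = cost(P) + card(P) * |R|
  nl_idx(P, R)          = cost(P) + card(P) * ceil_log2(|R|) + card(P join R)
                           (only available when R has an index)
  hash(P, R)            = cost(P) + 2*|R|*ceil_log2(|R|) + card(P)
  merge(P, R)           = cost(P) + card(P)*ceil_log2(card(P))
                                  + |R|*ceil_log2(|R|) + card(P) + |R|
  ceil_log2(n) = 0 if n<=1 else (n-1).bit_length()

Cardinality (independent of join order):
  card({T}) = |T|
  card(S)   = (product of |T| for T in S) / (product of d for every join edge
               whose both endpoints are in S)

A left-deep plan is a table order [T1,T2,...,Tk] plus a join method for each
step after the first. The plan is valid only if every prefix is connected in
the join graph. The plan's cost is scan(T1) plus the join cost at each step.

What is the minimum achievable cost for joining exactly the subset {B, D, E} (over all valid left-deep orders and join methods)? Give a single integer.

Selinger DP over subsets of {B,D,E}:
  {B}: scan cost=80, card=80
  {E}: scan cost=80, card=80
  {D}: scan cost=20, card=20
  {BE}: card=160; try (E,nl_idx)→800, (B,nl_idx)→800, (E,hash)→1280, (B,hash)→1280, (E,merge)→1360, (B,merge)→1360 …(+2); best=800 via (E,nl_idx)
  {DE}: card=320; try (D,hash)→360, (E,nl_idx)→480, (E,merge)→780, (D,nl_idx)→800, (D,merge)→840, (E,hash)→1160 …(+2); best=360 via (D,hash)
  {BDE}: card=640; try (D,hash)→1160, (B,hash)→1800, (D,nl_idx)→2240, (D,merge)→2360, (B,nl_idx)→3240, (D,nl)→4000 …(+2); best=1160 via (D,hash)

1160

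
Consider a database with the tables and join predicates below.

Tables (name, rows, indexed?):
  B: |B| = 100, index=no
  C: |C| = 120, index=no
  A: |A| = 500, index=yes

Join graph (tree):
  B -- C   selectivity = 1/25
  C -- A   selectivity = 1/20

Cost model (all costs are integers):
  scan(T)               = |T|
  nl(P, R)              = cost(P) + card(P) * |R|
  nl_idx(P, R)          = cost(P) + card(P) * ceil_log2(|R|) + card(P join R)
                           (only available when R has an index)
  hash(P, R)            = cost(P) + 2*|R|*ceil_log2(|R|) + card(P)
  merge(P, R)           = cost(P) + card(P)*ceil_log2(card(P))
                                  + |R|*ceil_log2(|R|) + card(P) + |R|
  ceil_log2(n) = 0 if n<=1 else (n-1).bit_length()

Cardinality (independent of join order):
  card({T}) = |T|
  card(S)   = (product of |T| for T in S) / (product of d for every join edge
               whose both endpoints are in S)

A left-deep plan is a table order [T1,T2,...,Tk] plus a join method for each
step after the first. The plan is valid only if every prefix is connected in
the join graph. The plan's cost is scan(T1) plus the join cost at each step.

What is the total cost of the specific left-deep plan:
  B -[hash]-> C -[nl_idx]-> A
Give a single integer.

step 1: scan B: cost=100, card=100
step 2: join C via hash
    card(P join C) = 100*120/(25) = 480
    cost = 100 + 2*120*7 + 100 = 1880
step 3: join A via nl_idx
    card(P join A) = 480*500/(20) = 12000
    cost = 1880 + 480*9 + 12000 = 18200

18200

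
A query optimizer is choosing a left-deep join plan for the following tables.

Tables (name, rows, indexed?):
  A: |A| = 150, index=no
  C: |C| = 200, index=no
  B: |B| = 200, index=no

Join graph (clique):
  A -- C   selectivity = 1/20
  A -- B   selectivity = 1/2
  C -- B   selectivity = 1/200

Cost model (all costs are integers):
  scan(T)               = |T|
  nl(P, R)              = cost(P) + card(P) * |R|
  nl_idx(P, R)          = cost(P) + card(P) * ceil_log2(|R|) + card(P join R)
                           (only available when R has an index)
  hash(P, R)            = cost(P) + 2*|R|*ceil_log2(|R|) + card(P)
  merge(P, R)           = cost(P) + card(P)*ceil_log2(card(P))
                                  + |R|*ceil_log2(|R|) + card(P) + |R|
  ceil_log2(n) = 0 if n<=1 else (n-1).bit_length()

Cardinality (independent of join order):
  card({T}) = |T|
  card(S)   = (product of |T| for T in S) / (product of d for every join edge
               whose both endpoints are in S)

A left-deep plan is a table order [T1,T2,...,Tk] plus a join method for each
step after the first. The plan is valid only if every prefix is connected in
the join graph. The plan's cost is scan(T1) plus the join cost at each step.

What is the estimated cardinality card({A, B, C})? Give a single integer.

Tables in S: A(150), B(200), C(200)
Edges inside S: A-C(d=20), A-B(d=2), C-B(d=200)
numerator = 150 * 200 * 200 = 6000000
denominator = 20 * 2 * 200 = 8000
card(S) = 6000000 / 8000 = 750

750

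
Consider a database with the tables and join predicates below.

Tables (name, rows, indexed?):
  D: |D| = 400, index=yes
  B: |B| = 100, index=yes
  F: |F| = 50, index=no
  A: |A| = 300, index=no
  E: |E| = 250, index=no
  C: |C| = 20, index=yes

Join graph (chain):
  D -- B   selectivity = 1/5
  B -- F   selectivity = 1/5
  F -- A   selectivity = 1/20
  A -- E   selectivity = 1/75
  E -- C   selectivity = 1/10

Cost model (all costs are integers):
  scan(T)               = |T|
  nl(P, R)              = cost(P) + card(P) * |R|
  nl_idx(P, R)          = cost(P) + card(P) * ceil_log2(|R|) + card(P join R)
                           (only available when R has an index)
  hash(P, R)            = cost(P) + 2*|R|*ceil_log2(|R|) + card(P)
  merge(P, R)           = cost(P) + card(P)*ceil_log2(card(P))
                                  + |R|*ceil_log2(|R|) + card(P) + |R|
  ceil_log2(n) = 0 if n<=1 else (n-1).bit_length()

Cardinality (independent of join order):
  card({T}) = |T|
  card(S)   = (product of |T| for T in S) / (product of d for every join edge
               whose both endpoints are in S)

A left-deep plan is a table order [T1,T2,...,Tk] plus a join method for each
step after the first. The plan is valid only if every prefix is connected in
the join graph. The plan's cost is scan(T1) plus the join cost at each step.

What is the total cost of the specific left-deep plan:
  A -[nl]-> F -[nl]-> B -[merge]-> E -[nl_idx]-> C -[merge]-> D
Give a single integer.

step 1: scan A: cost=300, card=300
step 2: join F via nl
    card(P join F) = 300*50/(20) = 750
    cost = 300 + 300*50 = 15300
step 3: join B via nl
    card(P join B) = 750*100/(5) = 15000
    cost = 15300 + 750*100 = 90300
step 4: join E via merge
    card(P join E) = 15000*250/(75) = 50000
    cost = 90300 + 15000*14 + 250*8 + 15000 + 250 = 317550
step 5: join C via nl_idx
    card(P join C) = 50000*20/(10) = 100000
    cost = 317550 + 50000*5 + 100000 = 667550
step 6: join D via merge
    card(P join D) = 100000*400/(5) = 8000000
    cost = 667550 + 100000*17 + 400*9 + 100000 + 400 = 2471550

2471550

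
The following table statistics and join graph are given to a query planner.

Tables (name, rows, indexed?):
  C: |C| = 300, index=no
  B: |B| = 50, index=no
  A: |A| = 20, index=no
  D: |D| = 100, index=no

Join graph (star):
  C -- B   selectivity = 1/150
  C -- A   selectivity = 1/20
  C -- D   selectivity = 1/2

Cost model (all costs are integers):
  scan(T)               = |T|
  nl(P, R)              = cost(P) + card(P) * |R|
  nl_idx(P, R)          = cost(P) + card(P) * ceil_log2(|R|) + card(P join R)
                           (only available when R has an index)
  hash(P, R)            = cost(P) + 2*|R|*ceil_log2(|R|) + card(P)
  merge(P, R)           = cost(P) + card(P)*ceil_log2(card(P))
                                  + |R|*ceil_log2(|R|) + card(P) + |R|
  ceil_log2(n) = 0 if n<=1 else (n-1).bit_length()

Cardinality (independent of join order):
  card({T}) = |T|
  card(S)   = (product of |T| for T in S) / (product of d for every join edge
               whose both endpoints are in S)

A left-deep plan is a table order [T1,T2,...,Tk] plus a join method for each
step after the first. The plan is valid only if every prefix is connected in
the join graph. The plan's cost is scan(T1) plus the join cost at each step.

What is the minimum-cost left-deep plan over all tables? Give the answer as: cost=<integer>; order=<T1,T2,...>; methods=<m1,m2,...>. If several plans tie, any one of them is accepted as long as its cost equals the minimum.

Selinger DP (subsets sized 1..n):
  {C}: scan cost=300, card=300
  {B}: scan cost=50, card=50
  {A}: scan cost=20, card=20
  {D}: scan cost=100, card=100
  {BC}: card=100; try (B,hash)→1200, (C,merge)→3400, (B,merge)→3650, (C,hash)→5500, (C,nl)→15050, (B,nl)→15300; best=1200 via (B,hash)
  {AC}: card=300; try (A,hash)→800, (C,merge)→3140, (A,merge)→3420, (C,hash)→5440, (C,nl)→6020, (A,nl)→6300; best=800 via (A,hash)
  {CD}: card=15000; try (D,hash)→2000, (C,merge)→3900, (D,merge)→4100, (C,hash)→5600, (C,nl)→30100, (D,nl)→30300; best=2000 via (D,hash)
  {ABC}: card=100; try (A,hash)→1500, (B,hash)→1700, (A,merge)→2120, (A,nl)→3200, (B,merge)→4150, (B,nl)→15800; best=1500 via (A,hash)
  {BCD}: card=5000; try (D,hash)→2700, (D,merge)→2800, (D,nl)→11200, (B,hash)→17600, (B,merge)→227350, (B,nl)→752000; best=2700 via (D,hash)
  {ACD}: card=15000; try (D,hash)→2500, (D,merge)→4600, (A,hash)→17200, (D,nl)→30800, (A,merge)→227120, (A,nl)→302000; best=2500 via (D,hash)
  {ABCD}: card=5000; try (D,hash)→3000, (D,merge)→3100, (A,hash)→7900, (D,nl)→11500, (B,hash)→18100, (A,merge)→72820 …(+3); best=3000 via (D,hash)

cost=3000; order=C,B,A,D; methods=hash,hash,hash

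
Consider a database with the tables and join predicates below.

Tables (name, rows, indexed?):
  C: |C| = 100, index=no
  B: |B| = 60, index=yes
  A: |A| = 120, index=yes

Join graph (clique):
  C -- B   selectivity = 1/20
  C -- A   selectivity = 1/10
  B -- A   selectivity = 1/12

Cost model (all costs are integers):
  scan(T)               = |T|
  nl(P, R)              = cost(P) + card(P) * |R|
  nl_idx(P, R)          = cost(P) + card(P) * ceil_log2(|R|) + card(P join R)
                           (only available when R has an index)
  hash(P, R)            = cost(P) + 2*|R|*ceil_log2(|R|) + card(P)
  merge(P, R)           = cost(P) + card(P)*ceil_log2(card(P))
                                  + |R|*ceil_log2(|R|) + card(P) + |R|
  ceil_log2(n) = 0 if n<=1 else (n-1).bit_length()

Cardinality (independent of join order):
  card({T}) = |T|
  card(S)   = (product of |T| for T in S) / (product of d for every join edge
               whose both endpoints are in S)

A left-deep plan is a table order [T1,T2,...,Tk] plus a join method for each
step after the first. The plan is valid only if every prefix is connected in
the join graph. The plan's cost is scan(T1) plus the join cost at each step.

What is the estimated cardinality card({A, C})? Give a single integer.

1200

Tables in S: A(120), C(100)
Edges inside S: C-A(d=10)
numerator = 120 * 100 = 12000
denominator = 10 = 10
card(S) = 12000 / 10 = 1200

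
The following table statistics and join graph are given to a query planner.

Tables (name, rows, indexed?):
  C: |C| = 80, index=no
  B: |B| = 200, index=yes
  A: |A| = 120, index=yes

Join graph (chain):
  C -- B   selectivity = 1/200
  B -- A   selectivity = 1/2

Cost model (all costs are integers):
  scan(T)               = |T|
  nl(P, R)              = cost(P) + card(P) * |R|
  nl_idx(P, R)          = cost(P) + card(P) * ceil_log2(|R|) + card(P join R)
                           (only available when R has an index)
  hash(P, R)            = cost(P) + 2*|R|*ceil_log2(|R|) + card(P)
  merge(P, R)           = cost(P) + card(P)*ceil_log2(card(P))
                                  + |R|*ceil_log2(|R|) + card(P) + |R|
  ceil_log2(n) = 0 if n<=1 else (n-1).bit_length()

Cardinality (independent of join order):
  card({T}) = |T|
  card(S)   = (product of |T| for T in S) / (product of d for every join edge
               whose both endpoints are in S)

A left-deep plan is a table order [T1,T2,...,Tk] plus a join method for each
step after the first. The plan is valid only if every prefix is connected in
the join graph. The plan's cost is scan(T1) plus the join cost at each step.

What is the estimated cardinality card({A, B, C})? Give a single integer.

4800

Tables in S: A(120), B(200), C(80)
Edges inside S: C-B(d=200), B-A(d=2)
numerator = 120 * 200 * 80 = 1920000
denominator = 200 * 2 = 400
card(S) = 1920000 / 400 = 4800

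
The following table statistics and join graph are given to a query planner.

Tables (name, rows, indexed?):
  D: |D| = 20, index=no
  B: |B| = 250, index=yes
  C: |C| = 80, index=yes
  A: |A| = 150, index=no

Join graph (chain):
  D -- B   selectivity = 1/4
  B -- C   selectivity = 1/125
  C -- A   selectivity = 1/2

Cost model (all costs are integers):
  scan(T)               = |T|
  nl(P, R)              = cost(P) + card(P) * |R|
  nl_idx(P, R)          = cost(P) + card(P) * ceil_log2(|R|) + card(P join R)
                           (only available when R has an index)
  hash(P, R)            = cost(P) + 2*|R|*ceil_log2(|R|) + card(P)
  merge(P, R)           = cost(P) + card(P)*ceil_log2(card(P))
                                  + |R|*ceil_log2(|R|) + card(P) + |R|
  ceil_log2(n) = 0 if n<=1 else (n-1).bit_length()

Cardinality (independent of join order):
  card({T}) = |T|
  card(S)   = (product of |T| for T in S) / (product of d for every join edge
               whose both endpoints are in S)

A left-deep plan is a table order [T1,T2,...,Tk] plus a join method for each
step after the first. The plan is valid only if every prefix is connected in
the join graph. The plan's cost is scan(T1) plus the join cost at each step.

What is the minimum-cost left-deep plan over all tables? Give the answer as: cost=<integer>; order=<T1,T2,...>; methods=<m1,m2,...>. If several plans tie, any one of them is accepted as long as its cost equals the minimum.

cost=4440; order=C,B,D,A; methods=nl_idx,hash,hash

Selinger DP (subsets sized 1..n):
  {D}: scan cost=20, card=20
  {B}: scan cost=250, card=250
  {C}: scan cost=80, card=80
  {A}: scan cost=150, card=150
  {BD}: card=1250; try (D,hash)→700, (B,nl_idx)→1430, (B,merge)→2390, (D,merge)→2620, (B,hash)→4040, (B,nl)→5020 …(+1); best=700 via (D,hash)
  {BC}: card=160; try (B,nl_idx)→880, (C,hash)→1620, (C,nl_idx)→2160, (B,merge)→2970, (C,merge)→3140, (B,hash)→4160 …(+2); best=880 via (B,nl_idx)
  {AC}: card=6000; try (C,hash)→1420, (A,merge)→2070, (C,merge)→2140, (A,hash)→2560, (C,nl_idx)→7200, (A,nl)→12080 …(+1); best=1420 via (C,hash)
  {BCD}: card=800; try (D,hash)→1240, (D,merge)→2440, (C,hash)→3070, (D,nl)→4080, (C,nl_idx)→10250, (C,merge)→16340 …(+1); best=1240 via (D,hash)
  {ABC}: card=12000; try (A,hash)→3440, (A,merge)→3670, (B,hash)→11420, (A,nl)→24880, (B,nl_idx)→61420, (B,merge)→87670 …(+1); best=3440 via (A,hash)
  {ABCD}: card=60000; try (A,hash)→4440, (A,merge)→11390, (D,hash)→15640, (A,nl)→121240, (D,merge)→183560, (D,nl)→243440; best=4440 via (A,hash)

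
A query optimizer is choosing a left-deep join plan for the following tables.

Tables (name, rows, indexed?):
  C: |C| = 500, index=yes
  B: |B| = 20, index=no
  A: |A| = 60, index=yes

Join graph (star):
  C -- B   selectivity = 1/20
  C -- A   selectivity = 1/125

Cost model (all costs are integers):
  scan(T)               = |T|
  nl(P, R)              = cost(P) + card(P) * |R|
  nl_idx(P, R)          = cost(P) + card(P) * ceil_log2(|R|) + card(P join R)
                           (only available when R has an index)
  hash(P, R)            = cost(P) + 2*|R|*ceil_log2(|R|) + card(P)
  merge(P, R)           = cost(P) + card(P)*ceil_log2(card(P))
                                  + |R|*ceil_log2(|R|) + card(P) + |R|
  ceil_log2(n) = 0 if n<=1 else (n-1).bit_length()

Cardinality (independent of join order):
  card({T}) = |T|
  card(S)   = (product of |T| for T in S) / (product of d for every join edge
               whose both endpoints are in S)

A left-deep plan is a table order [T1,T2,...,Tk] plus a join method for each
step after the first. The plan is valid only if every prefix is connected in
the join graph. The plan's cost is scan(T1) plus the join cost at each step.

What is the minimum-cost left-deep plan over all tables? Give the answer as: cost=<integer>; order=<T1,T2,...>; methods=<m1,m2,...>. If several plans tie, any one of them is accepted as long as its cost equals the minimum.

cost=1280; order=A,C,B; methods=nl_idx,hash

Selinger DP (subsets sized 1..n):
  {C}: scan cost=500, card=500
  {B}: scan cost=20, card=20
  {A}: scan cost=60, card=60
  {BC}: card=500; try (C,nl_idx)→700, (B,hash)→1200, (C,merge)→5140, (B,merge)→5620, (C,hash)→9040, (C,nl)→10020 …(+1); best=700 via (C,nl_idx)
  {AC}: card=240; try (C,nl_idx)→840, (A,hash)→1720, (A,nl_idx)→3740, (C,merge)→5480, (A,merge)→5920, (C,hash)→9120 …(+2); best=840 via (C,nl_idx)
  {ABC}: card=240; try (B,hash)→1280, (A,hash)→1920, (B,merge)→3120, (A,nl_idx)→3940, (B,nl)→5640, (A,merge)→6120 …(+1); best=1280 via (B,hash)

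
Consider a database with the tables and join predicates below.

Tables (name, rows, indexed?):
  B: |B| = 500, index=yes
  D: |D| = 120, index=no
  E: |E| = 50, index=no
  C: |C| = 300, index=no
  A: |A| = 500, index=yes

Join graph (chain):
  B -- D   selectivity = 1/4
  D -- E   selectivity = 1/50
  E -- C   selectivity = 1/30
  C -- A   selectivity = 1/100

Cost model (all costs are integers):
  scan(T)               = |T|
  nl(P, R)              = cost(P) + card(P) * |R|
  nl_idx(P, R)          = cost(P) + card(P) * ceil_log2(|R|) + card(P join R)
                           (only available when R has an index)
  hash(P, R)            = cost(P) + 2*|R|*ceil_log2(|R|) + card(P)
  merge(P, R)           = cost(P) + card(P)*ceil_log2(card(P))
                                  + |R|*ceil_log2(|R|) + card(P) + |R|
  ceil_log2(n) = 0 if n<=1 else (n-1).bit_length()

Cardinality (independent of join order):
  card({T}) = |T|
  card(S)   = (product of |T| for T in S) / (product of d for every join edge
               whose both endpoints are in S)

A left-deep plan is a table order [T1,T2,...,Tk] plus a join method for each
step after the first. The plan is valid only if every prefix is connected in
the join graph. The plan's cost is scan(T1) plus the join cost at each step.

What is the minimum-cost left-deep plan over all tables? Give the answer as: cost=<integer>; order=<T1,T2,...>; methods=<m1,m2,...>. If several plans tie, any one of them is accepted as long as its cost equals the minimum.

Selinger DP (subsets sized 1..n):
  {B}: scan cost=500, card=500
  {D}: scan cost=120, card=120
  {E}: scan cost=50, card=50
  {C}: scan cost=300, card=300
  {A}: scan cost=500, card=500
  {BD}: card=15000; try (D,hash)→2680, (B,merge)→6080, (D,merge)→6460, (B,hash)→9240, (B,nl_idx)→16200, (B,nl)→60120 …(+1); best=2680 via (D,hash)
  {DE}: card=120; try (E,hash)→840, (D,merge)→1360, (E,merge)→1430, (D,hash)→1780, (D,nl)→6050, (E,nl)→6120; best=840 via (E,hash)
  {CE}: card=500; try (E,hash)→1200, (C,merge)→3400, (E,merge)→3650, (C,hash)→5500, (C,nl)→15050, (E,nl)→15300; best=1200 via (E,hash)
  {AC}: card=1500; try (A,nl_idx)→4500, (C,hash)→6400, (A,merge)→8300, (C,merge)→8500, (A,hash)→9600, (A,nl)→150300 …(+1); best=4500 via (A,nl_idx)
  {BDE}: card=15000; try (B,merge)→6800, (B,hash)→9960, (B,nl_idx)→16920, (E,hash)→18280, (B,nl)→60840, (E,merge)→228030 …(+1); best=6800 via (B,merge)
  {CDE}: card=1200; try (D,hash)→3380, (C,merge)→4800, (C,hash)→6360, (D,merge)→7160, (C,nl)→36840, (D,nl)→61200; best=3380 via (D,hash)
  {ACE}: card=2500; try (E,hash)→6600, (A,nl_idx)→8200, (A,hash)→10700, (A,merge)→11200, (E,merge)→22850, (E,nl)→79500 …(+1); best=6600 via (E,hash)
  {BCDE}: card=150000; try (B,hash)→13580, (B,merge)→22780, (C,hash)→27200, (B,nl_idx)→164180, (C,merge)→234800, (B,nl)→603380 …(+1); best=13580 via (B,hash)
  {ACDE}: card=6000; try (D,hash)→10780, (A,hash)→13580, (A,nl_idx)→20180, (A,merge)→22780, (D,merge)→40060, (D,nl)→306600 …(+1); best=10780 via (D,hash)
  {ABCDE}: card=750000; try (B,hash)→25780, (B,merge)→99780, (A,hash)→172580, (B,nl_idx)→814780, (A,nl_idx)→2113580, (A,merge)→2868580 …(+2); best=25780 via (B,hash)

cost=25780; order=C,A,E,D,B; methods=nl_idx,hash,hash,hash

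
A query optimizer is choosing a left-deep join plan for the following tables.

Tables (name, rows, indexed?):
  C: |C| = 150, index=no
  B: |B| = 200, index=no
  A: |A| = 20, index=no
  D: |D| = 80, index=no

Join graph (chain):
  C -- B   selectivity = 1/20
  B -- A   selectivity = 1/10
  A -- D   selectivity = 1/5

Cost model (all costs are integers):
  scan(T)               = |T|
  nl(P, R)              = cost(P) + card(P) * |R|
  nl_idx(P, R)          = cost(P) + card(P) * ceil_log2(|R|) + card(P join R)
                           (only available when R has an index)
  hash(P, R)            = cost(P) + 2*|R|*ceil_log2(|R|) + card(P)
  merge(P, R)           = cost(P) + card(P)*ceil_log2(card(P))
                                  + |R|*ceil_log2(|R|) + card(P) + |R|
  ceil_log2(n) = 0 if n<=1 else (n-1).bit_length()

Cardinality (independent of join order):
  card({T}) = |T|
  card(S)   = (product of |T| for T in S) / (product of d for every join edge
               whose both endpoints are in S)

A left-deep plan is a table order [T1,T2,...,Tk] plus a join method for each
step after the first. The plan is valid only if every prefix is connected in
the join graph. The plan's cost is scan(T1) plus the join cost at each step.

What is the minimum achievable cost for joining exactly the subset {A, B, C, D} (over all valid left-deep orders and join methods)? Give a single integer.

7520

Selinger DP over subsets of {A,B,C,D}:
  {C}: scan cost=150, card=150
  {B}: scan cost=200, card=200
  {A}: scan cost=20, card=20
  {D}: scan cost=80, card=80
  {BC}: card=1500; try (C,hash)→2800, (B,merge)→3300, (C,merge)→3350, (B,hash)→3500, (B,nl)→30150, (C,nl)→30200; best=2800 via (C,hash)
  {AB}: card=400; try (A,hash)→600, (B,merge)→1940, (A,merge)→2120, (B,hash)→3240, (B,nl)→4020, (A,nl)→4200; best=600 via (A,hash)
  {AD}: card=320; try (A,hash)→360, (D,merge)→780, (A,merge)→840, (D,hash)→1160, (D,nl)→1620, (A,nl)→1680; best=360 via (A,hash)
  {ABC}: card=3000; try (C,hash)→3400, (A,hash)→4500, (C,merge)→5950, (A,merge)→20920, (A,nl)→32800, (C,nl)→60600; best=3400 via (C,hash)
  {ABD}: card=6400; try (D,hash)→2120, (B,hash)→3880, (D,merge)→5240, (B,merge)→5360, (D,nl)→32600, (B,nl)→64360; best=2120 via (D,hash)
  {ABCD}: card=48000; try (D,hash)→7520, (C,hash)→10920, (D,merge)→43040, (C,merge)→93070, (D,nl)→243400, (C,nl)→962120; best=7520 via (D,hash)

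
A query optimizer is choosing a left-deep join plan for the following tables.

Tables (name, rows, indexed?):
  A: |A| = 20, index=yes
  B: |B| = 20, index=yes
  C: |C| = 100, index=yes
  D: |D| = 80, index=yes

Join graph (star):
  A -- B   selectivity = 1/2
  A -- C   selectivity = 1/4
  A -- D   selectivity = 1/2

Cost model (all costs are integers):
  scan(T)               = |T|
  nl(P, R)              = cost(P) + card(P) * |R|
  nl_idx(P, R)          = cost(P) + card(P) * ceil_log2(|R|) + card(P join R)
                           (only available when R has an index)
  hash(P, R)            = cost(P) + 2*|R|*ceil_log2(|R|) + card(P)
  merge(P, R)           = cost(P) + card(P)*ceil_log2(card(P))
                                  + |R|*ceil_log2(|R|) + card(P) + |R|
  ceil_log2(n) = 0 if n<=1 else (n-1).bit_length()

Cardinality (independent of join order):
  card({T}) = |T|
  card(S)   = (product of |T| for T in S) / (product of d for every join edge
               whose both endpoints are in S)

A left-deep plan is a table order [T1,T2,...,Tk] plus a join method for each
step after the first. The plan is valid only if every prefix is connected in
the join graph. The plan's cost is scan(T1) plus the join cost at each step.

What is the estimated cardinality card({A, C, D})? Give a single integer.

Tables in S: A(20), C(100), D(80)
Edges inside S: A-C(d=4), A-D(d=2)
numerator = 20 * 100 * 80 = 160000
denominator = 4 * 2 = 8
card(S) = 160000 / 8 = 20000

20000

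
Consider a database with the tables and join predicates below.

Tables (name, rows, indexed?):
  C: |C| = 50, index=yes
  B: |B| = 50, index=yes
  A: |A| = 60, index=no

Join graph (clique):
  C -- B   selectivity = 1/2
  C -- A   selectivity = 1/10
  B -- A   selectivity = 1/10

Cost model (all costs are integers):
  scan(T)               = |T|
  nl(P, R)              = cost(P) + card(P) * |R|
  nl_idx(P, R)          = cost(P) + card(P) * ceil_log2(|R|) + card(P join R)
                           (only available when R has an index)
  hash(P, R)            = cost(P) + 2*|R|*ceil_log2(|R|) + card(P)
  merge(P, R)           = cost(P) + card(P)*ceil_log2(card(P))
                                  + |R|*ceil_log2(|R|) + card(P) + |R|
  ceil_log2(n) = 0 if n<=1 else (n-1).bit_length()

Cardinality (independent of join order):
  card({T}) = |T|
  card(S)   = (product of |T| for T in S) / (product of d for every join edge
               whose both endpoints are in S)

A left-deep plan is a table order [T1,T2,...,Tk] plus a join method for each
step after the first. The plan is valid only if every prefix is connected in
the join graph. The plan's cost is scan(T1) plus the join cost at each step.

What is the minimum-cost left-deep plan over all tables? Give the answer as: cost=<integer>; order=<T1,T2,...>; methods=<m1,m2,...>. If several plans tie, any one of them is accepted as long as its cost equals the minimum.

Selinger DP (subsets sized 1..n):
  {C}: scan cost=50, card=50
  {B}: scan cost=50, card=50
  {A}: scan cost=60, card=60
  {BC}: card=1250; try (C,hash)→700, (B,hash)→700, (C,merge)→750, (B,merge)→750, (C,nl_idx)→1600, (B,nl_idx)→1600 …(+2); best=700 via (C,hash)
  {AC}: card=300; try (C,hash)→720, (C,nl_idx)→720, (A,hash)→820, (A,merge)→820, (C,merge)→830, (A,nl)→3050 …(+1); best=720 via (C,hash)
  {AB}: card=300; try (B,hash)→720, (B,nl_idx)→720, (A,hash)→820, (A,merge)→820, (B,merge)→830, (A,nl)→3050 …(+1); best=720 via (B,hash)
  {ABC}: card=750; try (C,hash)→1620, (B,hash)→1620, (A,hash)→2670, (C,nl_idx)→3270, (B,nl_idx)→3270, (C,merge)→4070 …(+5); best=1620 via (C,hash)

cost=1620; order=A,B,C; methods=hash,hash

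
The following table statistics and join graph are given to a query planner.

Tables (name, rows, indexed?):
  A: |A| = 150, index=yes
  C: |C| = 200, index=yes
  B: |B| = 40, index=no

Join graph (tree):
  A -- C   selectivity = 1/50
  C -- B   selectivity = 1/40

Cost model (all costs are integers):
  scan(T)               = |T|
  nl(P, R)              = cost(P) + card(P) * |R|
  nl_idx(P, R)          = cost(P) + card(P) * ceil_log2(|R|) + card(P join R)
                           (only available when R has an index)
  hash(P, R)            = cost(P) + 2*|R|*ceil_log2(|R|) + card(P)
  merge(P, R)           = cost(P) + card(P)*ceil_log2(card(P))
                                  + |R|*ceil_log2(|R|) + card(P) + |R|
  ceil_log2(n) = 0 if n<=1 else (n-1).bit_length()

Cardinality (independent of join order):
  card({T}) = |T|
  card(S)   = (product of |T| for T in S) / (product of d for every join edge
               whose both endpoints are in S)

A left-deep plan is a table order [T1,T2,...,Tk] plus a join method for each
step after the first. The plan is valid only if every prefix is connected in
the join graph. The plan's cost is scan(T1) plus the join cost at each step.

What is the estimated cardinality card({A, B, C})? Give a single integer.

Tables in S: A(150), B(40), C(200)
Edges inside S: A-C(d=50), C-B(d=40)
numerator = 150 * 40 * 200 = 1200000
denominator = 50 * 40 = 2000
card(S) = 1200000 / 2000 = 600

600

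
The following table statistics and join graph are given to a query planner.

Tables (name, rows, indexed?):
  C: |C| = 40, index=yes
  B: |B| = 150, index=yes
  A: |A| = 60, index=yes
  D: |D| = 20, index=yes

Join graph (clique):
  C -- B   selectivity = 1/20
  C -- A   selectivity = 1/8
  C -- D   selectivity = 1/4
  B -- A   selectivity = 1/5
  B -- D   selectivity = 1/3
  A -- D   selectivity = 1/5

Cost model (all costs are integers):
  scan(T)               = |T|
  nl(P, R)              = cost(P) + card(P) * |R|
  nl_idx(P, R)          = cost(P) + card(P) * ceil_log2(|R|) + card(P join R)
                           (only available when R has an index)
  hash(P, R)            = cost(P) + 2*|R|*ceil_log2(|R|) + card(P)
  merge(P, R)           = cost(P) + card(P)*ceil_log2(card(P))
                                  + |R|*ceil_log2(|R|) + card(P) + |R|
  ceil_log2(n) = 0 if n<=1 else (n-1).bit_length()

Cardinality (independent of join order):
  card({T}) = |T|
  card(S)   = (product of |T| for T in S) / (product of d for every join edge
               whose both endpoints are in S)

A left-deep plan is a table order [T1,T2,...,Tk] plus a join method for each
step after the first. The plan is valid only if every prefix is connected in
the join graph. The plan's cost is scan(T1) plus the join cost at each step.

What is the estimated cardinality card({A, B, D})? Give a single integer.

2400

Tables in S: A(60), B(150), D(20)
Edges inside S: B-A(d=5), B-D(d=3), A-D(d=5)
numerator = 60 * 150 * 20 = 180000
denominator = 5 * 3 * 5 = 75
card(S) = 180000 / 75 = 2400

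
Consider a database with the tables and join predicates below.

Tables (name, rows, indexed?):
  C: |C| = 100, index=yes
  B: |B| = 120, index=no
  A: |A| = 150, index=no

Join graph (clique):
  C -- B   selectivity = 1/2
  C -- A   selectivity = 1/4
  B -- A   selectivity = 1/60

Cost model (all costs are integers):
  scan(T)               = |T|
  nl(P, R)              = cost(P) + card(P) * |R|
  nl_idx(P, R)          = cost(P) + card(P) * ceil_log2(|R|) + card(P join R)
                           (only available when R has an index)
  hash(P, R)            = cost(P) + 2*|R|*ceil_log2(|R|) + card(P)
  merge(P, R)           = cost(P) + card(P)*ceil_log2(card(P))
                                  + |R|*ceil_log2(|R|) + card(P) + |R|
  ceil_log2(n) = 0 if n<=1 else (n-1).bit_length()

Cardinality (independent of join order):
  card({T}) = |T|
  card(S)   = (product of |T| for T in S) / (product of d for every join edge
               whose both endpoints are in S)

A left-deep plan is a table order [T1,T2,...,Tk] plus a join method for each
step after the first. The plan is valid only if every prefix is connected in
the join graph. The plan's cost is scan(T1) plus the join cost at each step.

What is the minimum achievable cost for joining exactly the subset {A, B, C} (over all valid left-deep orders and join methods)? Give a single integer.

3680

Selinger DP over subsets of {A,B,C}:
  {C}: scan cost=100, card=100
  {B}: scan cost=120, card=120
  {A}: scan cost=150, card=150
  {BC}: card=6000; try (C,hash)→1640, (B,merge)→1860, (C,merge)→1880, (B,hash)→1880, (C,nl_idx)→6960, (B,nl)→12100 …(+1); best=1640 via (C,hash)
  {AC}: card=3750; try (C,hash)→1700, (A,merge)→2250, (C,merge)→2300, (A,hash)→2600, (C,nl_idx)→4950, (A,nl)→15100 …(+1); best=1700 via (C,hash)
  {AB}: card=300; try (B,hash)→1980, (A,merge)→2430, (B,merge)→2460, (A,hash)→2640, (A,nl)→18120, (B,nl)→18150; best=1980 via (B,hash)
  {ABC}: card=3750; try (C,hash)→3680, (C,merge)→5780, (B,hash)→7130, (C,nl_idx)→7830, (A,hash)→10040, (C,nl)→31980 …(+4); best=3680 via (C,hash)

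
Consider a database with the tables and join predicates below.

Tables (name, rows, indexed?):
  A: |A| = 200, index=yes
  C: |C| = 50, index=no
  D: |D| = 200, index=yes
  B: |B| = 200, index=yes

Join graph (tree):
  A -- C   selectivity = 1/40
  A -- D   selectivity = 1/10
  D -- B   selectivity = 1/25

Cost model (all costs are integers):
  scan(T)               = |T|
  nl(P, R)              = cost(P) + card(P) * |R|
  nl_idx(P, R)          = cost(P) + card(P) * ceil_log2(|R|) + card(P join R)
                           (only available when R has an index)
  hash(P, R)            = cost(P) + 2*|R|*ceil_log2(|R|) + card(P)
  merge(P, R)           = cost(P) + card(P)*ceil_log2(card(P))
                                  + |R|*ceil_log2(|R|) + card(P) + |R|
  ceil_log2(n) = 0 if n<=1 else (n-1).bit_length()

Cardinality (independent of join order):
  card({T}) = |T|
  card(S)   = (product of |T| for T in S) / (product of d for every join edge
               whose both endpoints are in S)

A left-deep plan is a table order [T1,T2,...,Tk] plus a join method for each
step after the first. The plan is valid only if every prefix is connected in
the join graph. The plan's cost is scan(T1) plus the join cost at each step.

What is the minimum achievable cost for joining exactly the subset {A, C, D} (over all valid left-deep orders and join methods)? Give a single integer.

4150

Selinger DP over subsets of {A,C,D}:
  {A}: scan cost=200, card=200
  {C}: scan cost=50, card=50
  {D}: scan cost=200, card=200
  {AC}: card=250; try (A,nl_idx)→700, (C,hash)→1000, (A,merge)→2200, (C,merge)→2350, (A,hash)→3300, (A,nl)→10050 …(+1); best=700 via (A,nl_idx)
  {AD}: card=4000; try (D,hash)→3600, (A,hash)→3600, (D,merge)→3800, (A,merge)→3800, (D,nl_idx)→5800, (A,nl_idx)→5800 …(+2); best=3600 via (D,hash)
  {ACD}: card=5000; try (D,hash)→4150, (D,merge)→4750, (D,nl_idx)→7700, (C,hash)→8200, (D,nl)→50700, (C,merge)→55950 …(+1); best=4150 via (D,hash)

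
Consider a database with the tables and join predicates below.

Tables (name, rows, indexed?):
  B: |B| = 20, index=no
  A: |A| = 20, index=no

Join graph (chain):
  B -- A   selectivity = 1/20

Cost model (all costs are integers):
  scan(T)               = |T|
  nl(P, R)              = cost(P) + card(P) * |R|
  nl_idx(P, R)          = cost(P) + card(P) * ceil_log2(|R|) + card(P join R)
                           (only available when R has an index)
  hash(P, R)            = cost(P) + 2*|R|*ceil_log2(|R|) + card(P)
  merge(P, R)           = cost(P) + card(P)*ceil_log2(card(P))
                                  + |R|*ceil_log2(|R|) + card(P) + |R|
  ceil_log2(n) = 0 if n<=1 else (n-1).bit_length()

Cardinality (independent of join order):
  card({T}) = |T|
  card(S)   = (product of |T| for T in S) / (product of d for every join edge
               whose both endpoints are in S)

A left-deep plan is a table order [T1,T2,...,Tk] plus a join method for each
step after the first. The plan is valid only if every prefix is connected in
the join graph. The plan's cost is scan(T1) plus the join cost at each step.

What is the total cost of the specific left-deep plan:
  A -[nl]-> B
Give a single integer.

step 1: scan A: cost=20, card=20
step 2: join B via nl
    card(P join B) = 20*20/(20) = 20
    cost = 20 + 20*20 = 420

420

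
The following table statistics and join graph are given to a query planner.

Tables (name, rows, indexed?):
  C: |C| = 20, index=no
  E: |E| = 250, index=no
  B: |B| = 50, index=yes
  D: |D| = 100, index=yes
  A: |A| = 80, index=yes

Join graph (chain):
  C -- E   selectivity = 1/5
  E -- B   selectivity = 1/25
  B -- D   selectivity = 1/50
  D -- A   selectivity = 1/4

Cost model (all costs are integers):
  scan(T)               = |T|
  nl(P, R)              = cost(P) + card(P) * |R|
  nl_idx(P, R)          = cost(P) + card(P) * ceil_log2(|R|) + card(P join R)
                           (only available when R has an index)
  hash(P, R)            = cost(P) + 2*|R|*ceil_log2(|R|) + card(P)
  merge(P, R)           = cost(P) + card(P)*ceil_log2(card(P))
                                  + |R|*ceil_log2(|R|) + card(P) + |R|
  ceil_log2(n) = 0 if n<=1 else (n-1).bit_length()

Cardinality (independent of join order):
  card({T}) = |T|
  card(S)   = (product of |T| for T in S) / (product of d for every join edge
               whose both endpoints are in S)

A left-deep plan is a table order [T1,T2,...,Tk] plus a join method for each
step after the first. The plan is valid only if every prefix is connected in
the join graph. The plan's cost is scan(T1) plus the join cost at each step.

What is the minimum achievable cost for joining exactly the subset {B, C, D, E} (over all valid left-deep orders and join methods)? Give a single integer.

Selinger DP over subsets of {B,C,D,E}:
  {C}: scan cost=20, card=20
  {E}: scan cost=250, card=250
  {B}: scan cost=50, card=50
  {D}: scan cost=100, card=100
  {CE}: card=1000; try (C,hash)→700, (E,merge)→2390, (C,merge)→2620, (E,hash)→4040, (E,nl)→5020, (C,nl)→5250; best=700 via (C,hash)
  {BE}: card=500; try (B,hash)→1100, (B,nl_idx)→2250, (E,merge)→2650, (B,merge)→2850, (E,hash)→4100, (E,nl)→12550 …(+1); best=1100 via (B,hash)
  {BD}: card=100; try (D,nl_idx)→500, (B,hash)→800, (B,nl_idx)→800, (D,merge)→1200, (B,merge)→1250, (D,hash)→1500 …(+2); best=500 via (D,nl_idx)
  {BCE}: card=2000; try (C,hash)→1800, (B,hash)→2300, (C,merge)→6220, (B,nl_idx)→8700, (C,nl)→11100, (B,merge)→12050 …(+1); best=1800 via (C,hash)
  {BDE}: card=1000; try (D,hash)→3000, (E,merge)→3550, (E,hash)→4600, (D,nl_idx)→5600, (D,merge)→6900, (E,nl)→25500 …(+1); best=3000 via (D,hash)
  {BCDE}: card=4000; try (C,hash)→4200, (D,hash)→5200, (C,merge)→14120, (D,nl_idx)→19800, (C,nl)→23000, (D,merge)→26600 …(+1); best=4200 via (C,hash)

4200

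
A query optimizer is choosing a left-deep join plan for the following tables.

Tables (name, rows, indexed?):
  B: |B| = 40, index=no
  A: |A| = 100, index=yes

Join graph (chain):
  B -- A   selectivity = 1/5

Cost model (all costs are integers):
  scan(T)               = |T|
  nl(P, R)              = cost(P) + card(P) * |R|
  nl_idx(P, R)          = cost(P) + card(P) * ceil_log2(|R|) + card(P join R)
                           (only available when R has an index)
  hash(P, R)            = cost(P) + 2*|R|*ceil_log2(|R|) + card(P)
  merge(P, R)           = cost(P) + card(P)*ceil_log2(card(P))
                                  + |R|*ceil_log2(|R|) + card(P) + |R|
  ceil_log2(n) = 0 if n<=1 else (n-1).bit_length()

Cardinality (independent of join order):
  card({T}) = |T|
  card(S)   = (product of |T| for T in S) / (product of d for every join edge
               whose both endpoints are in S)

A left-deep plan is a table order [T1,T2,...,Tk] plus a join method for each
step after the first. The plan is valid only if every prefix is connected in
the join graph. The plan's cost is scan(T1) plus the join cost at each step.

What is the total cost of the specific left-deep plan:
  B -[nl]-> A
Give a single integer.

step 1: scan B: cost=40, card=40
step 2: join A via nl
    card(P join A) = 40*100/(5) = 800
    cost = 40 + 40*100 = 4040

4040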